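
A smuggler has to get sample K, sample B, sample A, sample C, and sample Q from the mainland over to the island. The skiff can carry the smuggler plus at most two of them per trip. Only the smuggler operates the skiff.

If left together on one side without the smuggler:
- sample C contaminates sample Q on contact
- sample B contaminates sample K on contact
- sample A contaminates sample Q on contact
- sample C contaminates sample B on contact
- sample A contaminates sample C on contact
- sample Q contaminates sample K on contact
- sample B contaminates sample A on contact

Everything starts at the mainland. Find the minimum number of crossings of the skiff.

Whatever the first load, the items left behind include a forbidden pair without the smuggler. No opening move is safe, so no plan exists.

impossible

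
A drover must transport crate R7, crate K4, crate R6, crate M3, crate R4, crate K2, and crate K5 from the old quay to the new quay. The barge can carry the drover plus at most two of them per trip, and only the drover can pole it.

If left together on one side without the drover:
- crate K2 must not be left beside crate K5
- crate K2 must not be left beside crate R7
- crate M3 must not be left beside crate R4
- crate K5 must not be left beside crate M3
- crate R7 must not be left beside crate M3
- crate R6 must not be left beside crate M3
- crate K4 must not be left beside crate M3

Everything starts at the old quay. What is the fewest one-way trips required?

Counting alone: the drover can take at most 2 across per trip to the new quay, so moving all 7 needs at least 4 loaded trips out, with a return between consecutive ones — at least 7 crossings.
The safety rule pushes this higher. Following every safe sequence of crossings, the most of the 7 that can be at the new quay as the barge arrives there on crossing 7 is 6 — never all 7.
So no plan with fewer than 9 crossings exists, and this one achieves 9:
1. Drover goes to the new quay with crate K2 and crate M3.  [the old quay: crate K4, crate K5, crate R4, crate R6, crate R7 | the new quay: crate K2, crate M3]
2. Drover goes back to the old quay alone.  [the old quay: crate K4, crate K5, crate R4, crate R6, crate R7 | the new quay: crate K2, crate M3]
3. Drover goes to the new quay with crate K4 and crate R7.  [the old quay: crate K5, crate R4, crate R6 | the new quay: crate K2, crate K4, crate M3, crate R7]
4. Drover goes back to the old quay with crate K2 and crate M3.  [the old quay: crate K2, crate K5, crate M3, crate R4, crate R6 | the new quay: crate K4, crate R7]
5. Drover goes to the new quay with crate K5 and crate M3.  [the old quay: crate K2, crate R4, crate R6 | the new quay: crate K4, crate K5, crate M3, crate R7]
6. Drover goes back to the old quay with crate M3.  [the old quay: crate K2, crate M3, crate R4, crate R6 | the new quay: crate K4, crate K5, crate R7]
7. Drover goes to the new quay with crate R4 and crate R6.  [the old quay: crate K2, crate M3 | the new quay: crate K4, crate K5, crate R4, crate R6, crate R7]
8. Drover goes back to the old quay alone.  [the old quay: crate K2, crate M3 | the new quay: crate K4, crate K5, crate R4, crate R6, crate R7]
9. Drover goes to the new quay with crate K2 and crate M3.  [the old quay: — | the new quay: crate K2, crate K4, crate K5, crate M3, crate R4, crate R6, crate R7]

9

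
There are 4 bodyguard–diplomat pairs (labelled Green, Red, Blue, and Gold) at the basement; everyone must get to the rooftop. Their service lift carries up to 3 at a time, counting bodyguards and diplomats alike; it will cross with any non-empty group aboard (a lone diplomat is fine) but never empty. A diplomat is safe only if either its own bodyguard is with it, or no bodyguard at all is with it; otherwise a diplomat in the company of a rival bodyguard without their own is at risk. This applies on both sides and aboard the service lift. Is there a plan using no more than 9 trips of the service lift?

Yes — this plan uses 9 crossings (≤ 9):
1. bodyguard Green and diplomat Green cross → the rooftop.
2. bodyguard Green crosses ← the basement.
3. bodyguard Green, bodyguard Red, and diplomat Red cross → the rooftop.
4. bodyguard Green and diplomat Green cross ← the basement.
5. bodyguard Blue, bodyguard Gold, and bodyguard Green cross → the rooftop.
6. diplomat Red crosses ← the basement.
7. diplomat Green and diplomat Red cross → the rooftop.
8. diplomat Green crosses ← the basement.
9. diplomat Blue, diplomat Gold, and diplomat Green cross → the rooftop.

Yes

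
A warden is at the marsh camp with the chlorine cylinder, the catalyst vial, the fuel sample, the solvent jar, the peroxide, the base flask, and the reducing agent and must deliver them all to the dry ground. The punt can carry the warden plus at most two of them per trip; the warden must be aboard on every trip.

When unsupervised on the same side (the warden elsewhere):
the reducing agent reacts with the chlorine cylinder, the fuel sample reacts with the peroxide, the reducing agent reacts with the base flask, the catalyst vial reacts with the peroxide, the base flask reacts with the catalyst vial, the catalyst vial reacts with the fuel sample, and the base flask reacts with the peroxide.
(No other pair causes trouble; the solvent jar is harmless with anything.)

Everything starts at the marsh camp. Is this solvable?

No

Whatever the first load, the items left behind include a forbidden pair without the warden. No opening move is safe, so no plan exists.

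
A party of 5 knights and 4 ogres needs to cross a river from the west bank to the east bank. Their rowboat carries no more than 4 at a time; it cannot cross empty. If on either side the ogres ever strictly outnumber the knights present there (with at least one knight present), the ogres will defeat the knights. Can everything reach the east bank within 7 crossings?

Yes

Yes — this plan uses 5 crossings (≤ 7):
1. 3 ogres → the east bank.  (the west bank: 5K 1O; the east bank: 0K 3O)
2. 1 ogre ← the west bank.  (the west bank: 5K 2O; the east bank: 0K 2O)
3. 3 knights and 1 ogre → the east bank.  (the west bank: 2K 1O; the east bank: 3K 3O)
4. 1 ogre ← the west bank.  (the west bank: 2K 2O; the east bank: 3K 2O)
5. 2 knights and 2 ogres → the east bank.  (the west bank: 0K 0O; the east bank: 5K 4O)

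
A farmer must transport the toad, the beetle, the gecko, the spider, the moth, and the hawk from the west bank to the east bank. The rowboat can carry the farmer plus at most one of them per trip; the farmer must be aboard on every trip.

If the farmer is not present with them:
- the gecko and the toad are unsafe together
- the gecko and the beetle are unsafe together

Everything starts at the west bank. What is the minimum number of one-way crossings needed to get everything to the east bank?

13

Counting alone: the farmer can take at most 1 across per trip to the east bank, so moving all 6 needs at least 6 loaded trips out, with a return between consecutive ones — at least 11 crossings.
The safety rule pushes this higher. Following every safe sequence of crossings, the most of the 6 that can be at the east bank as the rowboat arrives there on crossing 11 is 5 — never all 6.
So no plan with fewer than 13 crossings exists, and this one achieves 13:
1. Farmer goes to the east bank with the gecko.  [the west bank: the beetle, the hawk, the moth, the spider, the toad | the east bank: the gecko]
2. Farmer goes back to the west bank alone.  [the west bank: the beetle, the hawk, the moth, the spider, the toad | the east bank: the gecko]
3. Farmer goes to the east bank with the toad.  [the west bank: the beetle, the hawk, the moth, the spider | the east bank: the gecko, the toad]
4. Farmer goes back to the west bank with the gecko.  [the west bank: the beetle, the gecko, the hawk, the moth, the spider | the east bank: the toad]
5. Farmer goes to the east bank with the beetle.  [the west bank: the gecko, the hawk, the moth, the spider | the east bank: the beetle, the toad]
6. Farmer goes back to the west bank alone.  [the west bank: the gecko, the hawk, the moth, the spider | the east bank: the beetle, the toad]
7. Farmer goes to the east bank with the spider.  [the west bank: the gecko, the hawk, the moth | the east bank: the beetle, the spider, the toad]
8. Farmer goes back to the west bank alone.  [the west bank: the gecko, the hawk, the moth | the east bank: the beetle, the spider, the toad]
9. Farmer goes to the east bank with the moth.  [the west bank: the gecko, the hawk | the east bank: the beetle, the moth, the spider, the toad]
10. Farmer goes back to the west bank alone.  [the west bank: the gecko, the hawk | the east bank: the beetle, the moth, the spider, the toad]
11. Farmer goes to the east bank with the hawk.  [the west bank: the gecko | the east bank: the beetle, the hawk, the moth, the spider, the toad]
12. Farmer goes back to the west bank alone.  [the west bank: the gecko | the east bank: the beetle, the hawk, the moth, the spider, the toad]
13. Farmer goes to the east bank with the gecko.  [the west bank: — | the east bank: the beetle, the gecko, the hawk, the moth, the spider, the toad]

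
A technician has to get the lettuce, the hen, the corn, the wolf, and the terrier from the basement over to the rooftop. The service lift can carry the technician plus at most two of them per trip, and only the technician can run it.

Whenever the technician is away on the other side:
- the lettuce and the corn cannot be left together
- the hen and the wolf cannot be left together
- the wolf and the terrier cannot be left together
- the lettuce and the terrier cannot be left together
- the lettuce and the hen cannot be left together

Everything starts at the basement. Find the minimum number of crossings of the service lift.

7

Counting alone: the technician can take at most 2 across per trip to the rooftop, so moving all 5 needs at least 3 loaded trips out, with a return between consecutive ones — at least 5 crossings.
The safety rule pushes this higher. Following every safe sequence of crossings, the most of the 5 that can be at the rooftop as the service lift arrives there on crossing 5 is 4 — never all 5.
So no plan with fewer than 7 crossings exists, and this one achieves 7:
1. Technician goes to the rooftop with the lettuce and the wolf.
2. Technician goes back to the basement alone.
3. Technician goes to the rooftop with the hen.
4. Technician goes back to the basement with the lettuce and the wolf.
5. Technician goes to the rooftop with the corn and the terrier.
6. Technician goes back to the basement alone.
7. Technician goes to the rooftop with the lettuce and the wolf.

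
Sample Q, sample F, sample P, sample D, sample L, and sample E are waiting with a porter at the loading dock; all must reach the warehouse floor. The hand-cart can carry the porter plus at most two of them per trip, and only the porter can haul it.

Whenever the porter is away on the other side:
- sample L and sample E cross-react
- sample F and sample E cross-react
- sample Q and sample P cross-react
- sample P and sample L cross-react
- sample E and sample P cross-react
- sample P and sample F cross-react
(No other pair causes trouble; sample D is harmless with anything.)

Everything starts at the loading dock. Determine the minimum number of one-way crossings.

Counting alone: the porter can take at most 2 across per trip to the warehouse floor, so moving all 6 needs at least 3 loaded trips out, with a return between consecutive ones — at least 5 crossings.
The safety rule pushes this higher. Following every safe sequence of crossings, the most of the 6 that can be at the warehouse floor as the hand-cart arrives there on crossings 5, 7 is 4, 5 respectively — never all 6.
So no plan with fewer than 9 crossings exists, and this one achieves 9:
1. Porter goes to the warehouse floor with sample E and sample P.  [the loading dock: sample D, sample F, sample L, sample Q | the warehouse floor: sample E, sample P]
2. Porter goes back to the loading dock with sample P.  [the loading dock: sample D, sample F, sample L, sample P, sample Q | the warehouse floor: sample E]
3. Porter goes to the warehouse floor with sample P and sample Q.  [the loading dock: sample D, sample F, sample L | the warehouse floor: sample E, sample P, sample Q]
4. Porter goes back to the loading dock with sample P.  [the loading dock: sample D, sample F, sample L, sample P | the warehouse floor: sample E, sample Q]
5. Porter goes to the warehouse floor with sample F and sample L.  [the loading dock: sample D, sample P | the warehouse floor: sample E, sample F, sample L, sample Q]
6. Porter goes back to the loading dock with sample E.  [the loading dock: sample D, sample E, sample P | the warehouse floor: sample F, sample L, sample Q]
7. Porter goes to the warehouse floor with sample D and sample P.  [the loading dock: sample E | the warehouse floor: sample D, sample F, sample L, sample P, sample Q]
8. Porter goes back to the loading dock with sample P.  [the loading dock: sample E, sample P | the warehouse floor: sample D, sample F, sample L, sample Q]
9. Porter goes to the warehouse floor with sample E and sample P.  [the loading dock: — | the warehouse floor: sample D, sample E, sample F, sample L, sample P, sample Q]

9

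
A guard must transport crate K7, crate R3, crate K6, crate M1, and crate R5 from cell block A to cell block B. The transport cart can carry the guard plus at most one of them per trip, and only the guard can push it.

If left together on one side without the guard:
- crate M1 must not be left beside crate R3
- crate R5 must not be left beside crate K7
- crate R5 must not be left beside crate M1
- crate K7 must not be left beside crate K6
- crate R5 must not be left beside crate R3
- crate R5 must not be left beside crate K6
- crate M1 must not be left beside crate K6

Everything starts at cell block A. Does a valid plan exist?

No

Whatever the first load, the items left behind include a forbidden pair without the guard. No opening move is safe, so no plan exists.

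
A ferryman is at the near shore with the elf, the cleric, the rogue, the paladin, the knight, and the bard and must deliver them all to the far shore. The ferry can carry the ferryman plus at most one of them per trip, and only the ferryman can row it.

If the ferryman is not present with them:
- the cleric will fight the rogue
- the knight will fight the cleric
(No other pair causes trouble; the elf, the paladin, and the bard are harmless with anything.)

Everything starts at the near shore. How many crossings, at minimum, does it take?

13

Counting alone: the ferryman can take at most 1 across per trip to the far shore, so moving all 6 needs at least 6 loaded trips out, with a return between consecutive ones — at least 11 crossings.
The safety rule pushes this higher. Following every safe sequence of crossings, the most of the 6 that can be at the far shore as the ferry arrives there on crossing 11 is 5 — never all 6.
So no plan with fewer than 13 crossings exists, and this one achieves 13:
1. Ferryman goes to the far shore with the cleric.
2. Ferryman goes back to the near shore alone.
3. Ferryman goes to the far shore with the elf.
4. Ferryman goes back to the near shore alone.
5. Ferryman goes to the far shore with the rogue.
6. Ferryman goes back to the near shore with the cleric.
7. Ferryman goes to the far shore with the knight.
8. Ferryman goes back to the near shore alone.
9. Ferryman goes to the far shore with the paladin.
10. Ferryman goes back to the near shore alone.
11. Ferryman goes to the far shore with the bard.
12. Ferryman goes back to the near shore alone.
13. Ferryman goes to the far shore with the cleric.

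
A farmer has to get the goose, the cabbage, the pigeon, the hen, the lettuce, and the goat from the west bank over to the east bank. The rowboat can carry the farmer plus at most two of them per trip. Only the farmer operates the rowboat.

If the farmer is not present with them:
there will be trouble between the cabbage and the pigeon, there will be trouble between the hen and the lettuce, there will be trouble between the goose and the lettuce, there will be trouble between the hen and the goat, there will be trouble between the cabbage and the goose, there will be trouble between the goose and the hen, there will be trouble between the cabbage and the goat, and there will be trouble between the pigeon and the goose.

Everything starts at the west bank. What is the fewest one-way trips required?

impossible

Whatever the first load, the items left behind include a forbidden pair without the farmer. No opening move is safe, so no plan exists.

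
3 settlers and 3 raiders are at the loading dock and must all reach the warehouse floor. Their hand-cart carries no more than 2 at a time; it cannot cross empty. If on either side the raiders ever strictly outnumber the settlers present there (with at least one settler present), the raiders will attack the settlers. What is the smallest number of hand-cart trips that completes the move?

11

Counting alone: each trip to the warehouse floor takes at most 2 across and each return brings at least 1 back, so after t trips out (and t−1 returns) at most 2t − (t−1) of the 6 are across; that first reaches 6 at t = 5, so at least 9 crossings are needed.
The safety rule pushes this higher. Following every safe sequence of crossings, the most of the 6 that can be at the warehouse floor as the hand-cart arrives there on crossing 9 is 5 — never all 6.
So no plan with fewer than 11 crossings exists, and this one achieves 11:
1. 2 raiders → the warehouse floor.  (the loading dock: 3S 1R; the warehouse floor: 0S 2R)
2. 1 raider ← the loading dock.  (the loading dock: 3S 2R; the warehouse floor: 0S 1R)
3. 2 raiders → the warehouse floor.  (the loading dock: 3S 0R; the warehouse floor: 0S 3R)
4. 1 raider ← the loading dock.  (the loading dock: 3S 1R; the warehouse floor: 0S 2R)
5. 2 settlers → the warehouse floor.  (the loading dock: 1S 1R; the warehouse floor: 2S 2R)
6. 1 settler and 1 raider ← the loading dock.  (the loading dock: 2S 2R; the warehouse floor: 1S 1R)
7. 2 settlers → the warehouse floor.  (the loading dock: 0S 2R; the warehouse floor: 3S 1R)
8. 1 raider ← the loading dock.  (the loading dock: 0S 3R; the warehouse floor: 3S 0R)
9. 2 raiders → the warehouse floor.  (the loading dock: 0S 1R; the warehouse floor: 3S 2R)
10. 1 raider ← the loading dock.  (the loading dock: 0S 2R; the warehouse floor: 3S 1R)
11. 2 raiders → the warehouse floor.  (the loading dock: 0S 0R; the warehouse floor: 3S 3R)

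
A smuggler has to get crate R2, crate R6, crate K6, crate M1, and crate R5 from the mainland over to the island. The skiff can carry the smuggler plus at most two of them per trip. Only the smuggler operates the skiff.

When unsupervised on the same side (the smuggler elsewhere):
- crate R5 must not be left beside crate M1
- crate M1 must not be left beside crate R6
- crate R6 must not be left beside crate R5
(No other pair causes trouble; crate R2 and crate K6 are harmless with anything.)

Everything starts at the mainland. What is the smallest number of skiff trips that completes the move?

7

Counting alone: the smuggler can take at most 2 across per trip to the island, so moving all 5 needs at least 3 loaded trips out, with a return between consecutive ones — at least 5 crossings.
The safety rule pushes this higher. Following every safe sequence of crossings, the most of the 5 that can be at the island as the skiff arrives there on crossing 5 is 4 — never all 5.
So no plan with fewer than 7 crossings exists, and this one achieves 7:
1. Smuggler goes to the island with crate M1 and crate R6.
2. Smuggler goes back to the mainland with crate R6.
3. Smuggler goes to the island with crate R2 and crate R6.
4. Smuggler goes back to the mainland with crate R6.
5. Smuggler goes to the island with crate K6 and crate R6.
6. Smuggler goes back to the mainland with crate R6.
7. Smuggler goes to the island with crate R5 and crate R6.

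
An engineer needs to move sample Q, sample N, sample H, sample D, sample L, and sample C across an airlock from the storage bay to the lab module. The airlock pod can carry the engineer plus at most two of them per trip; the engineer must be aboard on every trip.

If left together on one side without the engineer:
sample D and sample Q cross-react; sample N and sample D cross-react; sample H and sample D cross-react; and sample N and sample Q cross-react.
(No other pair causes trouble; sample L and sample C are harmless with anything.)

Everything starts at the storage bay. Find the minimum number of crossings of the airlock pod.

9

Counting alone: the engineer can take at most 2 across per trip to the lab module, so moving all 6 needs at least 3 loaded trips out, with a return between consecutive ones — at least 5 crossings.
The safety rule pushes this higher. Following every safe sequence of crossings, the most of the 6 that can be at the lab module as the airlock pod arrives there on crossings 5, 7 is 4, 5 respectively — never all 6.
So no plan with fewer than 9 crossings exists, and this one achieves 9:
1. Engineer goes to the lab module with sample D and sample Q.  [the storage bay: sample C, sample H, sample L, sample N | the lab module: sample D, sample Q]
2. Engineer goes back to the storage bay with sample Q.  [the storage bay: sample C, sample H, sample L, sample N, sample Q | the lab module: sample D]
3. Engineer goes to the lab module with sample H and sample Q.  [the storage bay: sample C, sample L, sample N | the lab module: sample D, sample H, sample Q]
4. Engineer goes back to the storage bay with sample D.  [the storage bay: sample C, sample D, sample L, sample N | the lab module: sample H, sample Q]
5. Engineer goes to the lab module with sample L and sample N.  [the storage bay: sample C, sample D | the lab module: sample H, sample L, sample N, sample Q]
6. Engineer goes back to the storage bay with sample Q.  [the storage bay: sample C, sample D, sample Q | the lab module: sample H, sample L, sample N]
7. Engineer goes to the lab module with sample C and sample Q.  [the storage bay: sample D | the lab module: sample C, sample H, sample L, sample N, sample Q]
8. Engineer goes back to the storage bay with sample Q.  [the storage bay: sample D, sample Q | the lab module: sample C, sample H, sample L, sample N]
9. Engineer goes to the lab module with sample D and sample Q.  [the storage bay: — | the lab module: sample C, sample D, sample H, sample L, sample N, sample Q]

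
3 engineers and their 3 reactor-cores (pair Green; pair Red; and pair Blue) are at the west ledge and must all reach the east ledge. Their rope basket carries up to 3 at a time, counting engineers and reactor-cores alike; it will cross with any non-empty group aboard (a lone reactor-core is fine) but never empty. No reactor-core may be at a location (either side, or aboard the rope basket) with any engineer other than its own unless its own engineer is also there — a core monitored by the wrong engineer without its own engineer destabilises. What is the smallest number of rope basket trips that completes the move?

5

Counting alone: each trip to the east ledge takes at most 3 across and each return brings at least 1 back, so after t trips out (and t−1 returns) at most 3t − (t−1) of the 6 are across; that first reaches 6 at t = 3, so at least 5 crossings are needed.
The plan below uses exactly 5 crossings, so it is optimal:
1. engineer Green and reactor-core Green cross → the east ledge.
2. engineer Green crosses ← the west ledge.
3. engineer Blue, engineer Green, and engineer Red cross → the east ledge.
4. reactor-core Green crosses ← the west ledge.
5. reactor-core Blue, reactor-core Green, and reactor-core Red cross → the east ledge.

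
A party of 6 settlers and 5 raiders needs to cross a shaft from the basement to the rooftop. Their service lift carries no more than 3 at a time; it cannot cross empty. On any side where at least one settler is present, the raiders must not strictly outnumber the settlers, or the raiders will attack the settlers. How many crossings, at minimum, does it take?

Counting alone: each trip to the rooftop takes at most 3 across and each return brings at least 1 back, so after t trips out (and t−1 returns) at most 3t − (t−1) of the 11 are across; that first reaches 11 at t = 5, so at least 9 crossings are needed.
The plan below uses exactly 9 crossings, so it is optimal:
1. 3 raiders → the rooftop.  (the basement: 6S 2R; the rooftop: 0S 3R)
2. 1 raider ← the basement.  (the basement: 6S 3R; the rooftop: 0S 2R)
3. 3 settlers → the rooftop.  (the basement: 3S 3R; the rooftop: 3S 2R)
4. 1 settler ← the basement.  (the basement: 4S 3R; the rooftop: 2S 2R)
5. 2 settlers and 1 raider → the rooftop.  (the basement: 2S 2R; the rooftop: 4S 3R)
6. 1 settler ← the basement.  (the basement: 3S 2R; the rooftop: 3S 3R)
7. 2 settlers and 1 raider → the rooftop.  (the basement: 1S 1R; the rooftop: 5S 4R)
8. 1 settler ← the basement.  (the basement: 2S 1R; the rooftop: 4S 4R)
9. 2 settlers and 1 raider → the rooftop.  (the basement: 0S 0R; the rooftop: 6S 5R)

9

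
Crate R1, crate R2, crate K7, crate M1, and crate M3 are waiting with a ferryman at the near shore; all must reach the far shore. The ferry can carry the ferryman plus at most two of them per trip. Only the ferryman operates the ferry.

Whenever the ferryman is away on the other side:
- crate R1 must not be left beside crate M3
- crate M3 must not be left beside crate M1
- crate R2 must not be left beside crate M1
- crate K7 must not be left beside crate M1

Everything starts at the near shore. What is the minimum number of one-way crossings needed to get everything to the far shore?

Counting alone: the ferryman can take at most 2 across per trip to the far shore, so moving all 5 needs at least 3 loaded trips out, with a return between consecutive ones — at least 5 crossings.
The plan below uses exactly 5 crossings, so it is optimal:
1. Ferryman goes to the far shore with crate M1 and crate R1.  [the near shore: crate K7, crate M3, crate R2 | the far shore: crate M1, crate R1]
2. Ferryman goes back to the near shore alone.  [the near shore: crate K7, crate M3, crate R2 | the far shore: crate M1, crate R1]
3. Ferryman goes to the far shore with crate K7 and crate R2.  [the near shore: crate M3 | the far shore: crate K7, crate M1, crate R1, crate R2]
4. Ferryman goes back to the near shore with crate M1.  [the near shore: crate M1, crate M3 | the far shore: crate K7, crate R1, crate R2]
5. Ferryman goes to the far shore with crate M1 and crate M3.  [the near shore: — | the far shore: crate K7, crate M1, crate M3, crate R1, crate R2]

5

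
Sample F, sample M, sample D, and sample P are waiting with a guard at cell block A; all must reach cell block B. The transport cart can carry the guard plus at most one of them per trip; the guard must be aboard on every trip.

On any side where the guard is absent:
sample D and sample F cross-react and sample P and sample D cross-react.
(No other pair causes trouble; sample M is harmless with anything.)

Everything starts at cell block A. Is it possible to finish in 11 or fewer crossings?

Yes — this plan uses 9 crossings (≤ 11):
1. Guard goes to cell block B with sample D.  [cell block A: sample F, sample M, sample P | cell block B: sample D]
2. Guard goes back to cell block A alone.  [cell block A: sample F, sample M, sample P | cell block B: sample D]
3. Guard goes to cell block B with sample F.  [cell block A: sample M, sample P | cell block B: sample D, sample F]
4. Guard goes back to cell block A with sample D.  [cell block A: sample D, sample M, sample P | cell block B: sample F]
5. Guard goes to cell block B with sample P.  [cell block A: sample D, sample M | cell block B: sample F, sample P]
6. Guard goes back to cell block A alone.  [cell block A: sample D, sample M | cell block B: sample F, sample P]
7. Guard goes to cell block B with sample M.  [cell block A: sample D | cell block B: sample F, sample M, sample P]
8. Guard goes back to cell block A alone.  [cell block A: sample D | cell block B: sample F, sample M, sample P]
9. Guard goes to cell block B with sample D.  [cell block A: — | cell block B: sample D, sample F, sample M, sample P]

Yes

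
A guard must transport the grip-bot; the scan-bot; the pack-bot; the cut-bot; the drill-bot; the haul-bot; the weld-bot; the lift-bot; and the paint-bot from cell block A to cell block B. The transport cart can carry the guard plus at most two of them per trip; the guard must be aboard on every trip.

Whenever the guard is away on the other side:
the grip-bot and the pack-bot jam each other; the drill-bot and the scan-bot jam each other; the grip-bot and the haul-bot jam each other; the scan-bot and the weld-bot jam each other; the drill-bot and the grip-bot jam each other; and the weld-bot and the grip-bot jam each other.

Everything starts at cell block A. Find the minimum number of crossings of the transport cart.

11

Counting alone: the guard can take at most 2 across per trip to cell block B, so moving all 9 needs at least 5 loaded trips out, with a return between consecutive ones — at least 9 crossings.
The safety rule pushes this higher. Following every safe sequence of crossings, the most of the 9 that can be at cell block B as the transport cart arrives there on crossing 9 is 8 — never all 9.
So no plan with fewer than 11 crossings exists, and this one achieves 11:
1. Guard goes to cell block B with the grip-bot and the scan-bot.
2. Guard goes back to cell block A alone.
3. Guard goes to cell block B with the cut-bot.
4. Guard goes back to cell block A alone.
5. Guard goes to cell block B with the drill-bot and the pack-bot.
6. Guard goes back to cell block A with the grip-bot and the scan-bot.
7. Guard goes to cell block B with the haul-bot and the weld-bot.
8. Guard goes back to cell block A alone.
9. Guard goes to cell block B with the lift-bot and the paint-bot.
10. Guard goes back to cell block A alone.
11. Guard goes to cell block B with the grip-bot and the scan-bot.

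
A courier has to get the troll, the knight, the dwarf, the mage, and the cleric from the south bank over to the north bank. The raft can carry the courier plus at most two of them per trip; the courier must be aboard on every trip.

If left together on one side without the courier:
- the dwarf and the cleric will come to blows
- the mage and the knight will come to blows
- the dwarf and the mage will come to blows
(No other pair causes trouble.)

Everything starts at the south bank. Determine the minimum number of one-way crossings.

5

Counting alone: the courier can take at most 2 across per trip to the north bank, so moving all 5 needs at least 3 loaded trips out, with a return between consecutive ones — at least 5 crossings.
The plan below uses exactly 5 crossings, so it is optimal:
1. Courier goes to the north bank with the dwarf and the knight.
2. Courier goes back to the south bank alone.
3. Courier goes to the north bank with the troll.
4. Courier goes back to the south bank alone.
5. Courier goes to the north bank with the cleric and the mage.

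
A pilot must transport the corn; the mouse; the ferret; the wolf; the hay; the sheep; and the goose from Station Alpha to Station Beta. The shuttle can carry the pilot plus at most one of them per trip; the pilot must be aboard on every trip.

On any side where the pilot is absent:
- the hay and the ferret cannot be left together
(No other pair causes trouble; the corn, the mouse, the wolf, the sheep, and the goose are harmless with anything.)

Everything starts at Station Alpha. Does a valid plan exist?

1. Pilot goes to Station Beta with the ferret.  [Station Alpha: the corn, the goose, the hay, the mouse, the sheep, the wolf | Station Beta: the ferret]
2. Pilot goes back to Station Alpha alone.  [Station Alpha: the corn, the goose, the hay, the mouse, the sheep, the wolf | Station Beta: the ferret]
3. Pilot goes to Station Beta with the corn.  [Station Alpha: the goose, the hay, the mouse, the sheep, the wolf | Station Beta: the corn, the ferret]
4. Pilot goes back to Station Alpha alone.  [Station Alpha: the goose, the hay, the mouse, the sheep, the wolf | Station Beta: the corn, the ferret]
5. Pilot goes to Station Beta with the mouse.  [Station Alpha: the goose, the hay, the sheep, the wolf | Station Beta: the corn, the ferret, the mouse]
6. Pilot goes back to Station Alpha alone.  [Station Alpha: the goose, the hay, the sheep, the wolf | Station Beta: the corn, the ferret, the mouse]
7. Pilot goes to Station Beta with the wolf.  [Station Alpha: the goose, the hay, the sheep | Station Beta: the corn, the ferret, the mouse, the wolf]
8. Pilot goes back to Station Alpha alone.  [Station Alpha: the goose, the hay, the sheep | Station Beta: the corn, the ferret, the mouse, the wolf]
9. Pilot goes to Station Beta with the sheep.  [Station Alpha: the goose, the hay | Station Beta: the corn, the ferret, the mouse, the sheep, the wolf]
10. Pilot goes back to Station Alpha alone.  [Station Alpha: the goose, the hay | Station Beta: the corn, the ferret, the mouse, the sheep, the wolf]
11. Pilot goes to Station Beta with the goose.  [Station Alpha: the hay | Station Beta: the corn, the ferret, the goose, the mouse, the sheep, the wolf]
12. Pilot goes back to Station Alpha alone.  [Station Alpha: the hay | Station Beta: the corn, the ferret, the goose, the mouse, the sheep, the wolf]
13. Pilot goes to Station Beta with the hay.  [Station Alpha: — | Station Beta: the corn, the ferret, the goose, the hay, the mouse, the sheep, the wolf]

Yes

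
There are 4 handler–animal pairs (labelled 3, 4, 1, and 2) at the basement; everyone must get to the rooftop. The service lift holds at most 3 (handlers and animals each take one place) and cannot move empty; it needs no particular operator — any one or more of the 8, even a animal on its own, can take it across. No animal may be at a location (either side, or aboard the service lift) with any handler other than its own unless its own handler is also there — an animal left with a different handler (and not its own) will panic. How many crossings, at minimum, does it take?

9

Counting alone: each trip to the rooftop takes at most 3 across and each return brings at least 1 back, so after t trips out (and t−1 returns) at most 3t − (t−1) of the 8 are across; that first reaches 8 at t = 4, so at least 7 crossings are needed.
The safety rule pushes this higher. Following every safe sequence of crossings, the most of the 8 that can be at the rooftop as the service lift arrives there on crossing 7 is 7 — never all 8.
So no plan with fewer than 9 crossings exists, and this one achieves 9:
1. animal 3 and handler 3 cross → the rooftop.
2. handler 3 crosses ← the basement.
3. animal 4, handler 3, and handler 4 cross → the rooftop.
4. animal 3 and handler 3 cross ← the basement.
5. handler 1, handler 2, and handler 3 cross → the rooftop.
6. animal 4 crosses ← the basement.
7. animal 3 and animal 4 cross → the rooftop.
8. animal 3 crosses ← the basement.
9. animal 1, animal 2, and animal 3 cross → the rooftop.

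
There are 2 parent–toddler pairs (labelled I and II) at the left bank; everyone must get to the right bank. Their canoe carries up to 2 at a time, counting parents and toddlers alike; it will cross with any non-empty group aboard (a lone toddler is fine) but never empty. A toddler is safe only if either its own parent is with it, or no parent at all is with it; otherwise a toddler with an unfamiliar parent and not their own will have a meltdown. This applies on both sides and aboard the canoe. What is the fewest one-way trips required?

5

Counting alone: each trip to the right bank takes at most 2 across and each return brings at least 1 back, so after t trips out (and t−1 returns) at most 2t − (t−1) of the 4 are across; that first reaches 4 at t = 3, so at least 5 crossings are needed.
The plan below uses exactly 5 crossings, so it is optimal:
1. parent I and toddler I cross → the right bank.
2. parent I crosses ← the left bank.
3. parent I and parent II cross → the right bank.
4. parent II crosses ← the left bank.
5. parent II and toddler II cross → the right bank.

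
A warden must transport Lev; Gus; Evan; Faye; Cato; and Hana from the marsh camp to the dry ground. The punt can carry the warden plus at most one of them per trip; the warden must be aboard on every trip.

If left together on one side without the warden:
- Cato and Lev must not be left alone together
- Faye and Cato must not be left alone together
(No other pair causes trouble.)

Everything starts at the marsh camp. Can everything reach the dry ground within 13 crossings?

Yes

Yes — this plan uses 13 crossings (≤ 13):
1. Warden goes to the dry ground with Cato.  [the marsh camp: Evan, Faye, Gus, Hana, Lev | the dry ground: Cato]
2. Warden goes back to the marsh camp alone.  [the marsh camp: Evan, Faye, Gus, Hana, Lev | the dry ground: Cato]
3. Warden goes to the dry ground with Lev.  [the marsh camp: Evan, Faye, Gus, Hana | the dry ground: Cato, Lev]
4. Warden goes back to the marsh camp with Cato.  [the marsh camp: Cato, Evan, Faye, Gus, Hana | the dry ground: Lev]
5. Warden goes to the dry ground with Faye.  [the marsh camp: Cato, Evan, Gus, Hana | the dry ground: Faye, Lev]
6. Warden goes back to the marsh camp alone.  [the marsh camp: Cato, Evan, Gus, Hana | the dry ground: Faye, Lev]
7. Warden goes to the dry ground with Gus.  [the marsh camp: Cato, Evan, Hana | the dry ground: Faye, Gus, Lev]
8. Warden goes back to the marsh camp alone.  [the marsh camp: Cato, Evan, Hana | the dry ground: Faye, Gus, Lev]
9. Warden goes to the dry ground with Evan.  [the marsh camp: Cato, Hana | the dry ground: Evan, Faye, Gus, Lev]
10. Warden goes back to the marsh camp alone.  [the marsh camp: Cato, Hana | the dry ground: Evan, Faye, Gus, Lev]
11. Warden goes to the dry ground with Hana.  [the marsh camp: Cato | the dry ground: Evan, Faye, Gus, Hana, Lev]
12. Warden goes back to the marsh camp alone.  [the marsh camp: Cato | the dry ground: Evan, Faye, Gus, Hana, Lev]
13. Warden goes to the dry ground with Cato.  [the marsh camp: — | the dry ground: Cato, Evan, Faye, Gus, Hana, Lev]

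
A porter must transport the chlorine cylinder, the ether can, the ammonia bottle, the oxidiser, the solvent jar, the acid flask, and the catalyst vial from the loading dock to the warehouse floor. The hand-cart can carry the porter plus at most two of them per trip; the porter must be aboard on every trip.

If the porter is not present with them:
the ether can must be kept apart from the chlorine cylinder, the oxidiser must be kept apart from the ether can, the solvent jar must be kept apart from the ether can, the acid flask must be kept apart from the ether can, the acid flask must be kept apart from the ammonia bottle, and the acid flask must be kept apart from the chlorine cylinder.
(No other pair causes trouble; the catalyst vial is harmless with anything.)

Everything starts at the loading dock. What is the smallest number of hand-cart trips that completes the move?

Counting alone: the porter can take at most 2 across per trip to the warehouse floor, so moving all 7 needs at least 4 loaded trips out, with a return between consecutive ones — at least 7 crossings.
The safety rule pushes this higher. Following every safe sequence of crossings, the most of the 7 that can be at the warehouse floor as the hand-cart arrives there on crossings 7, 9 is 5, 6 respectively — never all 7.
So no plan with fewer than 11 crossings exists, and this one achieves 11:
1. Porter goes to the warehouse floor with the acid flask and the ether can.
2. Porter goes back to the loading dock with the ether can.
3. Porter goes to the warehouse floor with the ammonia bottle and the ether can.
4. Porter goes back to the loading dock with the acid flask.
5. Porter goes to the warehouse floor with the chlorine cylinder and the oxidiser.
6. Porter goes back to the loading dock with the ether can.
7. Porter goes to the warehouse floor with the ether can and the solvent jar.
8. Porter goes back to the loading dock with the ether can.
9. Porter goes to the warehouse floor with the catalyst vial and the ether can.
10. Porter goes back to the loading dock with the ether can.
11. Porter goes to the warehouse floor with the acid flask and the ether can.

11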